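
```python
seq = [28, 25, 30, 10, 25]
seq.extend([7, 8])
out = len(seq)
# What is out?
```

Trace:
`seq = [28, 25, 30, 10, 25]` → seq = [28, 25, 30, 10, 25]
`seq.extend([7, 8])` → seq = [28, 25, 30, 10, 25, 7, 8]
`out = len(seq)` → out = 7
So out = 7

Answer: 7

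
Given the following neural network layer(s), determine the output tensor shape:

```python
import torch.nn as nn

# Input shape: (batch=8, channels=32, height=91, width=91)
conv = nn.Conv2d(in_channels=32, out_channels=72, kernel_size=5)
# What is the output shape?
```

Input: (8, 32, 91, 91) -> Output: (8, 72, 87, 87)

Answer: (8, 72, 87, 87)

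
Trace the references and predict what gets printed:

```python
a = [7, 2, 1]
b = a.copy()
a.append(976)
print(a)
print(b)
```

Key concept: list.copy() creates independent copy.
Step by step:
`a = [7, 2, 1]` → a = [7, 2, 1]
`b = a.copy()` → b = [7, 2, 1]
`a.append(976)` → a = [7, 2, 1, 976]
`print(a)` → prints [7, 2, 1, 976]
`print(b)` → prints [7, 2, 1]

Answer:
[7, 2, 1, 976]
[7, 2, 1]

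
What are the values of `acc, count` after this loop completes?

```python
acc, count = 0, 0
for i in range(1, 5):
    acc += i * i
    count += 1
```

Sum of squares and count
`acc, count` takes the values: (0, 0) → (1, 0) → (1, 1) → (5, 1) → (5, 2) → (14, 2) → (14, 3) → (30, 3) → (30, 4)

Answer: 30, 4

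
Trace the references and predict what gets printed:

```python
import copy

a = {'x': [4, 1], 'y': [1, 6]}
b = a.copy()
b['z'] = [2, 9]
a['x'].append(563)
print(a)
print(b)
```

Key concept: shallow copy of dict with mutable values.
Step by step:
`a = {'x': [4, 1], 'y': [1, 6]}` → a = {'x': [4, 1], 'y': [1, 6]}
`b = a.copy()` → b = {'x': [4, 1], 'y': [1, 6]}
`b['z'] = [2, 9]` → b = {'x': [4, 1], 'y': [1, 6], 'z': [2, 9]}
`a['x'].append(563)` → a = {'x': [4, 1, 563], 'y': [1, 6]}; b = {'x': [4, 1, 563], 'y': [1, 6], 'z': [2, 9]}
`print(a)` → prints {'x': [4, 1, 563], 'y': [1, 6]}
`print(b)` → prints {'x': [4, 1, 563], 'y': [1, 6], 'z': [2, 9]}

Answer:
{'x': [4, 1, 563], 'y': [1, 6]}
{'x': [4, 1, 563], 'y': [1, 6], 'z': [2, 9]}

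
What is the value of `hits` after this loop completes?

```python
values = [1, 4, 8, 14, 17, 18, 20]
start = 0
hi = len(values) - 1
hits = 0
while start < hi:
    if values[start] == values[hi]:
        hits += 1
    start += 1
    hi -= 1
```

Count matching pairs from ends
`hits` takes the values: 0

Answer: 0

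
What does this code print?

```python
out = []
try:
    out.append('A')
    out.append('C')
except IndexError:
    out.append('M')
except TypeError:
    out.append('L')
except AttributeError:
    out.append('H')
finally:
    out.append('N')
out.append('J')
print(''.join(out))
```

Execution trace: 'A' (try body) → 'C' (try body, no exception) → 'N' (finally) → 'J' (after the try/except). Output: ACNJ

Answer: ACNJ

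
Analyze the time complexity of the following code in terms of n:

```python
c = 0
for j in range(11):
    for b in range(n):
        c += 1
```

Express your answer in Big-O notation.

Each loop level contributes: 1 × n. Multiplying the contributions gives O(n).

Answer: O(n)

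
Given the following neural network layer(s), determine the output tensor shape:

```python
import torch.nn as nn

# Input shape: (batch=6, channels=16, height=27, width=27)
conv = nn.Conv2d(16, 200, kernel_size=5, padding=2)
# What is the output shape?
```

Input: (6, 16, 27, 27) -> Output: (6, 200, 27, 27)

Answer: (6, 200, 27, 27)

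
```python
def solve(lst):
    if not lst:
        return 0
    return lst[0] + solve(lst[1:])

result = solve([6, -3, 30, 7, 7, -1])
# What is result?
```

6 + (-3) + 30 + 7 + 7 + (-1) + 0 = 46

Answer: 46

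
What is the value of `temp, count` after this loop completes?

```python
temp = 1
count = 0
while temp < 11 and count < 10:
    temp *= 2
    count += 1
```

Double until >= 11 or 10 iterations
`temp, count` takes the values: (1, 0) → (2, 0) → (2, 1) → (4, 1) → (4, 2) → (8, 2) → (8, 3) → (16, 3) → (16, 4)

Answer: 16, 4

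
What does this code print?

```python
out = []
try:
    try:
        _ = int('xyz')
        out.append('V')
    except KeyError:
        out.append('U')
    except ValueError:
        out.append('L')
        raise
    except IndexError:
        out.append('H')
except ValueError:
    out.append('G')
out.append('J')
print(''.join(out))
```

Execution trace: 'L' (except ValueError) → 'G' (outer except ValueError) → 'J' (after the try/except). Output: LGJ

Answer: LGJ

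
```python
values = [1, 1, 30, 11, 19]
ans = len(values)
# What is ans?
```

Trace:
`values = [1, 1, 30, 11, 19]` → values = [1, 1, 30, 11, 19]
`ans = len(values)` → ans = 5
So ans = 5

Answer: 5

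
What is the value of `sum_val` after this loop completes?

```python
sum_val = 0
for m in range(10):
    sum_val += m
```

Sum of 0 to 9 = 45
`sum_val` takes the values: 0 → 1 → 3 → 6 → 10 → 15 → 21 → 28 → 36 → 45

Answer: 45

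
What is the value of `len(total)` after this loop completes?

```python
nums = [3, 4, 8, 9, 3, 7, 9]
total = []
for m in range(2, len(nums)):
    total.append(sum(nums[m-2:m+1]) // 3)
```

Number of 3-element averages
`total` takes the values: [] → [5] → [5, 7] → [5, 7, 6] → [5, 7, 6, 6] → [5, 7, 6, 6, 6]
So `len(total)` = 5

Answer: 5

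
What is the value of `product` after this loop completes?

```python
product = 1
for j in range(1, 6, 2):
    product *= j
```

Product of 1, 3, 5, ... up to 5
`product` takes the values: 1 → 3 → 15

Answer: 15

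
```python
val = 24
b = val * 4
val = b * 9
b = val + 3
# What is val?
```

Trace:
`val = 24` → val = 24
`b = val * 4` → b = 96
`val = b * 9` → val = 864
`b = val + 3` → b = 867
So val = 864

Answer: 864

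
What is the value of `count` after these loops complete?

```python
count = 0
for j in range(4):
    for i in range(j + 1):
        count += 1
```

Triangle: 1 + 2 + ... + 4
`count` takes the values: 0 → 1 → 2 → 3 → 4 → 5 → 6 → 7 → 8 → 9 → 10

Answer: 10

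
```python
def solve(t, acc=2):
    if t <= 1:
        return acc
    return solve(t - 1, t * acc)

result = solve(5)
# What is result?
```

Accumulator trace (n, acc): (5, 2) -> (4, 10) -> (3, 40) -> (2, 120) -> (1, 240) -> return 240

Answer: 240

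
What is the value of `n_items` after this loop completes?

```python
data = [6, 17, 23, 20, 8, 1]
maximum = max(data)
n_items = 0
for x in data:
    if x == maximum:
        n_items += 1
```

Count of max value 23 in [6, 17, 23, 20, 8, 1]
`n_items` takes the values: 0 → 1

Answer: 1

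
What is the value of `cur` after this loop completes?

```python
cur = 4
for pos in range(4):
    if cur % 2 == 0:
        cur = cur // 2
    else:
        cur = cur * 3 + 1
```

Collatz-style transformation from 4
`cur` takes the values: 4 → 2 → 1 → 4 → 2

Answer: 2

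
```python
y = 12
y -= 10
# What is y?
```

Trace:
`y = 12` → y = 12
`y -= 10` → y = 2
So y = 2

Answer: 2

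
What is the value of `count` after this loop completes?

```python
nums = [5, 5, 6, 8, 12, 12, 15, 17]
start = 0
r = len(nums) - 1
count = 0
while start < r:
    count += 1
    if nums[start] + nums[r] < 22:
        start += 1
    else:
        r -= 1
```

Steps to find pair summing to 22
`count` takes the values: 0 → 1 → 2 → 3 → 4 → 5 → 6 → 7

Answer: 7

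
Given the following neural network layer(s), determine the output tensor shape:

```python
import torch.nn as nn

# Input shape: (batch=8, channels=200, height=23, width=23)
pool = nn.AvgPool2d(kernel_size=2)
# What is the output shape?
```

Input: (8, 200, 23, 23) -> Output: (8, 200, 11, 11)

Answer: (8, 200, 11, 11)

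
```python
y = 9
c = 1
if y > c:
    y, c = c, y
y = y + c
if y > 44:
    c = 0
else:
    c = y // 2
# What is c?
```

Trace:
`y = 9` → y = 9
`c = 1` → c = 1
`if y > c: ...` → y > c is True → y = 1; c = 9
`y = y + c` → y = 10
`if y > 44: ...` → y > 44 is False, take else branch → c = 5
So c = 5

Answer: 5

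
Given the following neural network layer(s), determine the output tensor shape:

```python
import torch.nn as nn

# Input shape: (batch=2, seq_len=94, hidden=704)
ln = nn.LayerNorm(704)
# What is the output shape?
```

Input: (2, 94, 704) -> Output: (2, 94, 704)

Answer: (2, 94, 704)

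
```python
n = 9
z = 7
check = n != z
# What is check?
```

Trace:
`n = 9` → n = 9
`z = 7` → z = 7
`check = n != z` → check = True
So check = True

Answer: True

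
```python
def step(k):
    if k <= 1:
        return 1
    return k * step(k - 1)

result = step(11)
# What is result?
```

step(11) = 11 * 10 * 9 * 8 * 7 * 6 * 5 * 4 * 3 * 2 * 1 = 39916800

Answer: 39916800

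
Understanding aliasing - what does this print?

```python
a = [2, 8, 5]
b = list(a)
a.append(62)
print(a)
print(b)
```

Key concept: list() constructor creates copy.
Step by step:
`a = [2, 8, 5]` → a = [2, 8, 5]
`b = list(a)` → b = [2, 8, 5]
`a.append(62)` → a = [2, 8, 5, 62]
`print(a)` → prints [2, 8, 5, 62]
`print(b)` → prints [2, 8, 5]

Answer:
[2, 8, 5, 62]
[2, 8, 5]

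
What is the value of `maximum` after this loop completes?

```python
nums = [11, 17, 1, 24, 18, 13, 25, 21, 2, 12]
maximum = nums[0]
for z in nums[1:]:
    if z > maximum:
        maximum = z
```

Maximum of [11, 17, 1, 24, 18, 13, 25, 21, 2, 12]
`maximum` takes the values: 11 → 17 → 24 → 25

Answer: 25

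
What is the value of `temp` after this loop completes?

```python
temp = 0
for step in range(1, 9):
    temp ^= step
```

XOR of 1 to 8
`temp` takes the values: 0 → 1 → 3 → 0 → 4 → 1 → 7 → 0 → 8

Answer: 8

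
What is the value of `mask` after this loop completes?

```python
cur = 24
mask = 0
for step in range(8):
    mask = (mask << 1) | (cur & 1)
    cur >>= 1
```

Reverse lowest 8 bits of 24
`mask` takes the values: 0 → 1 → 3 → 6 → 12 → 24

Answer: 24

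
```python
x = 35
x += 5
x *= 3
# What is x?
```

Trace:
`x = 35` → x = 35
`x += 5` → x = 40
`x *= 3` → x = 120
So x = 120

Answer: 120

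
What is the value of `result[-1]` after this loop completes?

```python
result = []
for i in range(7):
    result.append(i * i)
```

Last element of squares 0 to 6
`result` takes the values: [] → [0] → [0, 1] → [0, 1, 4] → [0, 1, 4, 9] → [0, 1, 4, 9, 16] → [0, 1, 4, 9, 16, 25] → [0, 1, 4, 9, 16, 25, 36]
So `result[-1]` = 36

Answer: 36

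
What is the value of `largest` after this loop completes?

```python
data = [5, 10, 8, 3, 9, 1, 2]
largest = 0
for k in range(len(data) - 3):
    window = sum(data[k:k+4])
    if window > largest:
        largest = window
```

Max sum of 4-element window in [5, 10, 8, 3, 9, 1, 2]
`largest` takes the values: 0 → 26 → 30

Answer: 30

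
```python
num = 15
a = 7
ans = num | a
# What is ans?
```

Trace:
`num = 15` → num = 15
`a = 7` → a = 7
`ans = num | a` → ans = 15
So ans = 15

Answer: 15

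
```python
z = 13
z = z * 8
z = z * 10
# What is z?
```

Trace:
`z = 13` → z = 13
`z = z * 8` → z = 104
`z = z * 10` → z = 1040
So z = 1040

Answer: 1040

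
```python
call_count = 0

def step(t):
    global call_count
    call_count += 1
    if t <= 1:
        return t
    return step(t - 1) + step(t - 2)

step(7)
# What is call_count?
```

Calls(t) = 1 + Calls(t-1) + Calls(t-2); Calls(0)=Calls(1)=1. For t=7 this gives 41.

Answer: 41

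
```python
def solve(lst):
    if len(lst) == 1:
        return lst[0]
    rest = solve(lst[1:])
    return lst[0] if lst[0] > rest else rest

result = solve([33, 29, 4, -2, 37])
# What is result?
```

Recursive max over [33, 29, 4, -2, 37] = 37

Answer: 37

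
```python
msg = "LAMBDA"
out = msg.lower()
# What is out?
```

Trace:
`msg = "LAMBDA"` → msg = 'LAMBDA'
`out = msg.lower()` → out = 'lambda'
So out = 'lambda'

Answer: 'lambda'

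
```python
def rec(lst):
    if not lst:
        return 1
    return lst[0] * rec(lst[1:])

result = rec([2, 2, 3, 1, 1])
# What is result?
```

Product over [2, 2, 3, 1, 1] = 2 * 2 * 3 * 1 * 1 = 12

Answer: 12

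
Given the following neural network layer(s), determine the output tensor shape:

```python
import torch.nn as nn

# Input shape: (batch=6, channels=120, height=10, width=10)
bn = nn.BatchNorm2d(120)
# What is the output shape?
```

Input: (6, 120, 10, 10) -> Output: (6, 120, 10, 10)

Answer: (6, 120, 10, 10)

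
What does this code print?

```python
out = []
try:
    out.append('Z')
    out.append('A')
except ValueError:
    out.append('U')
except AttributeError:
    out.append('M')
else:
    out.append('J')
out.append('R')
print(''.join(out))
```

Execution trace: 'Z' (try body) → 'A' (try body, no exception) → 'J' (else) → 'R' (after the try/except). Output: ZAJR

Answer: ZAJR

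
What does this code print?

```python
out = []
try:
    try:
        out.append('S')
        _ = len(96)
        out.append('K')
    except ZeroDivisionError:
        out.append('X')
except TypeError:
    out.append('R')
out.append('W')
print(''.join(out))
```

Execution trace: 'S' (inner try body) → 'R' (outer except TypeError) → 'W' (after the try/except). Output: SRW

Answer: SRW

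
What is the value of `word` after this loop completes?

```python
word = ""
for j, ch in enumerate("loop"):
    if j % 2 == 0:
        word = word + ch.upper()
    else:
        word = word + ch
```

Uppercase even positions in 'loop'
`word` takes the values: "" → "L" → "Lo" → "LoO" → "LoOp"

Answer: "LoOp"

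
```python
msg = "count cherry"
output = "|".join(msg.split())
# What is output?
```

Trace:
`msg = "count cherry"` → msg = 'count cherry'
`output = "|".join(msg.split())` → output = 'count|cherry'
So output = 'count|cherry'

Answer: 'count|cherry'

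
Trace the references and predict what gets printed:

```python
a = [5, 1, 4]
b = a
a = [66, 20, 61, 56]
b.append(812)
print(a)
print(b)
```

Key concept: rebinding vs mutation: a is rebound to a new list, b still points at the original.
Step by step:
`a = [5, 1, 4]` → a = [5, 1, 4]
`b = a` → b = [5, 1, 4] (same object as a)
`a = [66, 20, 61, 56]` → a = [66, 20, 61, 56]
`b.append(812)` → b = [5, 1, 4, 812]
`print(a)` → prints [66, 20, 61, 56]
`print(b)` → prints [5, 1, 4, 812]

Answer:
[66, 20, 61, 56]
[5, 1, 4, 812]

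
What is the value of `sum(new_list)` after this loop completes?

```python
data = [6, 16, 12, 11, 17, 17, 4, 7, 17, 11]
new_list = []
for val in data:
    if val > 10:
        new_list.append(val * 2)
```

Sum of doubled values > 10
`new_list` takes the values: [] → [32] → [32, 24] → [32, 24, 22] → [32, 24, 22, 34] → [32, 24, 22, 34, 34] → [32, 24, 22, 34, 34, 34] → [32, 24, 22, 34, 34, 34, 22]
So `sum(new_list)` = 202

Answer: 202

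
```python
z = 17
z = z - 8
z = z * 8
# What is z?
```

Trace:
`z = 17` → z = 17
`z = z - 8` → z = 9
`z = z * 8` → z = 72
So z = 72

Answer: 72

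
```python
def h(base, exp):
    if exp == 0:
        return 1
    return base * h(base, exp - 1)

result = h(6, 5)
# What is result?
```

h(6, 5) = 6 * 6 * 6 * 6 * 6 = 7776

Answer: 7776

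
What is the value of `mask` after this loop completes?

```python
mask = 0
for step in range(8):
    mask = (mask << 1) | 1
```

Build 8 consecutive 1-bits: 0b11111111
`mask` takes the values: 0 → 1 → 3 → 7 → 15 → 31 → 63 → 127 → 255

Answer: 255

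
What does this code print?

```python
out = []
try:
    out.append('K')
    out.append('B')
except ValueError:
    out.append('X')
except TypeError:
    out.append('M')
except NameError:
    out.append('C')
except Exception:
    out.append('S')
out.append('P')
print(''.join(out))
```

Execution trace: 'K' (try body) → 'B' (try body, no exception) → 'P' (after the try/except). Output: KBP

Answer: KBP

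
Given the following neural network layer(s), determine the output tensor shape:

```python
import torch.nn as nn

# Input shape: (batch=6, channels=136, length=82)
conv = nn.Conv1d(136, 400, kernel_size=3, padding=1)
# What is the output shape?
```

Input: (6, 136, 82) -> Output: (6, 400, 82)

Answer: (6, 400, 82)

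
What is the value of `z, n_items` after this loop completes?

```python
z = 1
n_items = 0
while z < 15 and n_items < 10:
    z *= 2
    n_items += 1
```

Double until >= 15 or 10 iterations
`z, n_items` takes the values: (1, 0) → (2, 0) → (2, 1) → (4, 1) → (4, 2) → (8, 2) → (8, 3) → (16, 3) → (16, 4)

Answer: 16, 4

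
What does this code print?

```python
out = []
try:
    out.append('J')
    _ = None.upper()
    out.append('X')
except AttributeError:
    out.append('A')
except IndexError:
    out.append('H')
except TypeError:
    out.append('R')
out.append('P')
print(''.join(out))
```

Execution trace: 'J' (try body) → 'A' (except AttributeError) → 'P' (after the try/except). Output: JAP

Answer: JAP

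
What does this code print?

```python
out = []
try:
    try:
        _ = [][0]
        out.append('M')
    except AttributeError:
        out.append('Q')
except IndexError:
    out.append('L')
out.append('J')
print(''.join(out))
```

Execution trace: 'L' (outer except IndexError) → 'J' (after the try/except). Output: LJ

Answer: LJ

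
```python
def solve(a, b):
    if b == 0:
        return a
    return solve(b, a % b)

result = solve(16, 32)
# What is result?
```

solve(16, 32) -> solve(32, 16) -> solve(16, 0) -> 16

Answer: 16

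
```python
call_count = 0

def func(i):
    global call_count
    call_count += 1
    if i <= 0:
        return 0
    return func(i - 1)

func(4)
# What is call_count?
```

Linear recursion stepping by 1: 5 calls from i=4 down to ≤0.

Answer: 5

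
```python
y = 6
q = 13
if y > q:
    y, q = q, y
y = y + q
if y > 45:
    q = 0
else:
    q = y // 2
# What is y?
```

Trace:
`y = 6` → y = 6
`q = 13` → q = 13
`if y > q: ...` → y > q is False → no variable changes
`y = y + q` → y = 19
`if y > 45: ...` → y > 45 is False, take else branch → q = 9
So y = 19

Answer: 19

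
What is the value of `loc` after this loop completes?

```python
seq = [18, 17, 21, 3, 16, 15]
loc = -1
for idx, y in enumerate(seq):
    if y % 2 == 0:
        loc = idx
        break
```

First even number index in [18, 17, 21, 3, 16, 15]
`loc` takes the values: -1 → 0

Answer: 0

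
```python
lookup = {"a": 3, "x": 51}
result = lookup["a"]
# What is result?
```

Trace:
`lookup = {"a": 3, "x": 51}` → lookup = {'a': 3, 'x': 51}
`result = lookup["a"]` → result = 3
So result = 3

Answer: 3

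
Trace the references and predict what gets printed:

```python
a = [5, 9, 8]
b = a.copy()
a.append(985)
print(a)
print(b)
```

Key concept: list.copy() creates independent copy.
Step by step:
`a = [5, 9, 8]` → a = [5, 9, 8]
`b = a.copy()` → b = [5, 9, 8]
`a.append(985)` → a = [5, 9, 8, 985]
`print(a)` → prints [5, 9, 8, 985]
`print(b)` → prints [5, 9, 8]

Answer:
[5, 9, 8, 985]
[5, 9, 8]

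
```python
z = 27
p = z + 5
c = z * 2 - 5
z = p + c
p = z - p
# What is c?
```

Trace:
`z = 27` → z = 27
`p = z + 5` → p = 32
`c = z * 2 - 5` → c = 49
`z = p + c` → z = 81
`p = z - p` → p = 49
So c = 49

Answer: 49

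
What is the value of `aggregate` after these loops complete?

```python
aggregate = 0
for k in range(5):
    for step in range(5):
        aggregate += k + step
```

Sum of all k+step for k,step in 5x5
`aggregate` takes the values: 0 → 1 → 3 → 6 → 10 → 11 → 13 → 16 → 20 → 25 → 27 → 30 → 34 → 39 → 45 → 48 → 52 → 57 → 63 → 70 → 74 → 79 → 85 → 92 → 100

Answer: 100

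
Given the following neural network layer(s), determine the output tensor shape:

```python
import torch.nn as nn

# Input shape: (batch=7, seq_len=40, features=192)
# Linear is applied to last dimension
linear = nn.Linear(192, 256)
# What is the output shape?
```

Input: (7, 40, 192) -> Output: (7, 40, 256)

Answer: (7, 40, 256)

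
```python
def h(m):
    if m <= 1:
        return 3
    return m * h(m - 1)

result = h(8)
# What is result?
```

h(8) = 8 * 7 * 6 * 5 * 4 * 3 * 2 * 3 = 120960

Answer: 120960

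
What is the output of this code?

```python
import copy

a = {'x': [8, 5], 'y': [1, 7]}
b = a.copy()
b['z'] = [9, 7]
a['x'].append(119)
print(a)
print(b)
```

Key concept: shallow copy of dict with mutable values.
Step by step:
`a = {'x': [8, 5], 'y': [1, 7]}` → a = {'x': [8, 5], 'y': [1, 7]}
`b = a.copy()` → b = {'x': [8, 5], 'y': [1, 7]}
`b['z'] = [9, 7]` → b = {'x': [8, 5], 'y': [1, 7], 'z': [9, 7]}
`a['x'].append(119)` → a = {'x': [8, 5, 119], 'y': [1, 7]}; b = {'x': [8, 5, 119], 'y': [1, 7], 'z': [9, 7]}
`print(a)` → prints {'x': [8, 5, 119], 'y': [1, 7]}
`print(b)` → prints {'x': [8, 5, 119], 'y': [1, 7], 'z': [9, 7]}

Answer:
{'x': [8, 5, 119], 'y': [1, 7]}
{'x': [8, 5, 119], 'y': [1, 7], 'z': [9, 7]}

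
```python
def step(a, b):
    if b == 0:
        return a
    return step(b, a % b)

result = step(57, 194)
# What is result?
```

step(57, 194) -> step(194, 57) -> step(57, 23) -> step(23, 11) -> step(11, 1) -> step(1, 0) -> 1

Answer: 1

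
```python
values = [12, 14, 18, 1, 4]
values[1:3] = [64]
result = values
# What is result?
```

Trace:
`values = [12, 14, 18, 1, 4]` → values = [12, 14, 18, 1, 4]
`values[1:3] = [64]` → values = [12, 64, 1, 4]
`result = values` → result = [12, 64, 1, 4]
So result = [12, 64, 1, 4]

Answer: [12, 64, 1, 4]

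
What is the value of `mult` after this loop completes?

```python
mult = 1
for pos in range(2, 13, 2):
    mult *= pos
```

Product of even numbers 2 to 12
`mult` takes the values: 1 → 2 → 8 → 48 → 384 → 3840 → 46080

Answer: 46080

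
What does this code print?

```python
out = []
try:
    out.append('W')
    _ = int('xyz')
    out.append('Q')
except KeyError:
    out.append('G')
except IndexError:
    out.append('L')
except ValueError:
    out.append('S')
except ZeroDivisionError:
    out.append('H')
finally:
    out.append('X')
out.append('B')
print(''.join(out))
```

Execution trace: 'W' (try body) → 'S' (except ValueError) → 'X' (finally) → 'B' (after the try/except). Output: WSXB

Answer: WSXB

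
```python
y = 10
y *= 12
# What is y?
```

Trace:
`y = 10` → y = 10
`y *= 12` → y = 120
So y = 120

Answer: 120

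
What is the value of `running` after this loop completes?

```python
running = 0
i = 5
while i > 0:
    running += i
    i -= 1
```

Sum 5 down to 1
`running` takes the values: 0 → 5 → 9 → 12 → 14 → 15

Answer: 15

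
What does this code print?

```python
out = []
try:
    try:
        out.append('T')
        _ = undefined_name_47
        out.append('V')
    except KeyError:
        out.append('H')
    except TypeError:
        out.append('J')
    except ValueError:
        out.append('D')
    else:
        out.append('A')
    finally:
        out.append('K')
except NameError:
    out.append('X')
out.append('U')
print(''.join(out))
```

Execution trace: 'T' (inner try body) → 'K' (inner finally) → 'X' (outer except NameError) → 'U' (after the try/except). Output: TKXU

Answer: TKXU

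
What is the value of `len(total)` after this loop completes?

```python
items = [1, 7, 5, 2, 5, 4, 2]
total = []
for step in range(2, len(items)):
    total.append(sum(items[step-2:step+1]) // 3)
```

Number of 3-element averages
`total` takes the values: [] → [4] → [4, 4] → [4, 4, 4] → [4, 4, 4, 3] → [4, 4, 4, 3, 3]
So `len(total)` = 5

Answer: 5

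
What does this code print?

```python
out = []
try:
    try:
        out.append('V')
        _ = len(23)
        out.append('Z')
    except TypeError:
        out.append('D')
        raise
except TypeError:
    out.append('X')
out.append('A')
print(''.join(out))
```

Execution trace: 'V' (try body) → 'D' (except TypeError) → 'X' (outer except TypeError) → 'A' (after the try/except). Output: VDXA

Answer: VDXA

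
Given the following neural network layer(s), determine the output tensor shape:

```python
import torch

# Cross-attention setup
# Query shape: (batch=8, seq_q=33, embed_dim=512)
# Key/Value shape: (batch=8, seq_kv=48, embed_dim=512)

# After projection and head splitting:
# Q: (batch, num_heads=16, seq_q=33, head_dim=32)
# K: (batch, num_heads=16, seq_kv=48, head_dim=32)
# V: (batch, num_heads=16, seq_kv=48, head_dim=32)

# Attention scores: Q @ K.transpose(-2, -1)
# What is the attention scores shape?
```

Input: (8, 33, 512) -> Output: (8, 16, 33, 48)

Answer: (8, 16, 33, 48)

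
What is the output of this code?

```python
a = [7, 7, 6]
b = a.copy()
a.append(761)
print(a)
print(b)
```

Key concept: list.copy() creates independent copy.
Step by step:
`a = [7, 7, 6]` → a = [7, 7, 6]
`b = a.copy()` → b = [7, 7, 6]
`a.append(761)` → a = [7, 7, 6, 761]
`print(a)` → prints [7, 7, 6, 761]
`print(b)` → prints [7, 7, 6]

Answer:
[7, 7, 6, 761]
[7, 7, 6]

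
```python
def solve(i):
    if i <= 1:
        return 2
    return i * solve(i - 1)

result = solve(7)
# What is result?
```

solve(7) = 7 * 6 * 5 * 4 * 3 * 2 * 2 = 10080

Answer: 10080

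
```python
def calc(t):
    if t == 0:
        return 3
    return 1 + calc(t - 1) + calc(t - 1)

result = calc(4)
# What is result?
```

calc(t) = 1 + 2·calc(t-1), calc(0)=3. Closed form: (3+1)·2^4 - 1 = 63.

Answer: 63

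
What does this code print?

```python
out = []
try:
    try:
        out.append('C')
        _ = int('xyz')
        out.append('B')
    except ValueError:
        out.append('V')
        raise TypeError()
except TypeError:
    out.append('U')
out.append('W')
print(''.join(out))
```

Execution trace: 'C' (inner try body) → 'V' (inner except ValueError) → 'U' (outer except TypeError) → 'W' (after the try/except). Output: CVUW

Answer: CVUW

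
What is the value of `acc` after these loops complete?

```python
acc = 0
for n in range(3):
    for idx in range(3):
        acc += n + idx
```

Sum of all n+idx for n,idx in 3x3
`acc` takes the values: 0 → 1 → 3 → 4 → 6 → 9 → 11 → 14 → 18

Answer: 18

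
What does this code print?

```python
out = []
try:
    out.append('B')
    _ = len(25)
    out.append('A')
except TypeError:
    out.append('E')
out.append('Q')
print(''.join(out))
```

Execution trace: 'B' (try body) → 'E' (except TypeError) → 'Q' (after the try/except). Output: BEQ

Answer: BEQ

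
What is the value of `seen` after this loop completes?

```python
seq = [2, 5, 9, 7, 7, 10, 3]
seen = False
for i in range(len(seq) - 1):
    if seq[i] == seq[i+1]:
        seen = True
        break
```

Check consecutive duplicates in [2, 5, 9, 7, 7, 10, 3]
`seen` takes the values: False → True

Answer: True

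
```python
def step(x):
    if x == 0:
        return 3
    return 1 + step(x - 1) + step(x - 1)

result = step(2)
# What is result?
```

step(x) = 1 + 2·step(x-1), step(0)=3. Closed form: (3+1)·2^2 - 1 = 15.

Answer: 15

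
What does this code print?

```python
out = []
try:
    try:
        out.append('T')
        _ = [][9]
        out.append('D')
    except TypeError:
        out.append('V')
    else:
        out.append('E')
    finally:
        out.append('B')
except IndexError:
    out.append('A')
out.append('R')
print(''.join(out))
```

Execution trace: 'T' (try body) → 'B' (finally) → 'A' (outer except IndexError) → 'R' (after the try/except). Output: TBAR

Answer: TBAR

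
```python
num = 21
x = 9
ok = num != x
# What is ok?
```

Trace:
`num = 21` → num = 21
`x = 9` → x = 9
`ok = num != x` → ok = True
So ok = True

Answer: True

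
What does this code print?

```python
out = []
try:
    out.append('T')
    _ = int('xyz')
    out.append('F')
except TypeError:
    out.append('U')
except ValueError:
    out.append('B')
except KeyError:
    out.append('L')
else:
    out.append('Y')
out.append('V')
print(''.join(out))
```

Execution trace: 'T' (try body) → 'B' (except ValueError) → 'V' (after the try/except). Output: TBV

Answer: TBV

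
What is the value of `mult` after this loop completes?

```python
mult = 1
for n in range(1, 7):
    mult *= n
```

6! = 720
`mult` takes the values: 1 → 2 → 6 → 24 → 120 → 720

Answer: 720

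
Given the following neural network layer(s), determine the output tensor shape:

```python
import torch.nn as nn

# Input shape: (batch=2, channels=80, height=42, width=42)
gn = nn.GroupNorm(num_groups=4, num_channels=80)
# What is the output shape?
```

Input: (2, 80, 42, 42) -> Output: (2, 80, 42, 42)

Answer: (2, 80, 42, 42)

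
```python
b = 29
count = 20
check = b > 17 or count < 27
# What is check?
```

Trace:
`b = 29` → b = 29
`count = 20` → count = 20
`check = b > 17 or count < 27` → check = True
So check = True

Answer: True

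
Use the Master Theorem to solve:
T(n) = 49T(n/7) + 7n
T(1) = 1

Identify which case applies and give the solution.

a=49, b=7, f(n)=7n. log_7(49) = 2. Since c=1 < 2, Case 1 applies: T(n) = Θ(n^log_b(a)) = O(n^2).

Answer: O(n^2) - Case 1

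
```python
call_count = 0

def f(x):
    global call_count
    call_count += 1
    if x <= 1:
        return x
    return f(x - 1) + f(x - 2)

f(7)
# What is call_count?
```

Calls(x) = 1 + Calls(x-1) + Calls(x-2); Calls(0)=Calls(1)=1. For x=7 this gives 41.

Answer: 41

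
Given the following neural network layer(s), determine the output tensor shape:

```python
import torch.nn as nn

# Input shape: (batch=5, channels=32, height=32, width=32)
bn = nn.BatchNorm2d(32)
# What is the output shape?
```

Input: (5, 32, 32, 32) -> Output: (5, 32, 32, 32)

Answer: (5, 32, 32, 32)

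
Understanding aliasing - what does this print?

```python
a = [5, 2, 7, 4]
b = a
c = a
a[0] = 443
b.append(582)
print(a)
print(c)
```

Key concept: multiple aliases.
Step by step:
`a = [5, 2, 7, 4]` → a = [5, 2, 7, 4]
`b = a` → b = [5, 2, 7, 4] (same object as a)
`c = a` → c = [5, 2, 7, 4] (same object as a, b)
`a[0] = 443` → a = [443, 2, 7, 4] (same object as b, c); b = [443, 2, 7, 4] (same object as a, c); c = [443, 2, 7, 4] (same object as a, b)
`b.append(582)` → a = [443, 2, 7, 4, 582] (same object as b, c); b = [443, 2, 7, 4, 582] (same object as a, c); c = [443, 2, 7, 4, 582] (same object as a, b)
`print(a)` → prints [443, 2, 7, 4, 582]
`print(c)` → prints [443, 2, 7, 4, 582]

Answer:
[443, 2, 7, 4, 582]
[443, 2, 7, 4, 582]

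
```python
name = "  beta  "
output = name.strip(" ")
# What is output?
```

Trace:
`name = "  beta  "` → name = '  beta  '
`output = name.strip(" ")` → output = 'beta'
So output = 'beta'

Answer: 'beta'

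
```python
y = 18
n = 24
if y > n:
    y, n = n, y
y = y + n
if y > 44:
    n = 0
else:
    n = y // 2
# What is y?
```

Trace:
`y = 18` → y = 18
`n = 24` → n = 24
`if y > n: ...` → y > n is False → no variable changes
`y = y + n` → y = 42
`if y > 44: ...` → y > 44 is False, take else branch → n = 21
So y = 42

Answer: 42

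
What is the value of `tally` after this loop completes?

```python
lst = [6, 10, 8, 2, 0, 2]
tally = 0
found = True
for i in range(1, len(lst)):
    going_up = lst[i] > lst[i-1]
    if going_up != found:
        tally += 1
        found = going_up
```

Count direction changes in [6, 10, 8, 2, 0, 2]
`tally` takes the values: 0 → 1 → 2

Answer: 2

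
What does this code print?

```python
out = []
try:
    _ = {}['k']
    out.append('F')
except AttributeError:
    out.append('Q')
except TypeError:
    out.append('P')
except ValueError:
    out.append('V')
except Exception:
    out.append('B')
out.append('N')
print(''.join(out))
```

Execution trace: 'B' (except Exception) → 'N' (after the try/except). Output: BN

Answer: BN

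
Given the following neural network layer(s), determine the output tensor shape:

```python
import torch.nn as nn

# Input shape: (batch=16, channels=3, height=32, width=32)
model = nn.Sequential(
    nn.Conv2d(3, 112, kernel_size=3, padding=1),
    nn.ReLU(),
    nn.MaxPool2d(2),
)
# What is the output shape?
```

Input: (16, 3, 32, 32) -> after Conv2d: (16, 112, 32, 32) -> after ReLU: (16, 112, 32, 32) -> Output: (16, 112, 16, 16)

Answer: (16, 112, 16, 16)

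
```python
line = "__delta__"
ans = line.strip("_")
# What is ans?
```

Trace:
`line = "__delta__"` → line = '__delta__'
`ans = line.strip("_")` → ans = 'delta'
So ans = 'delta'

Answer: 'delta'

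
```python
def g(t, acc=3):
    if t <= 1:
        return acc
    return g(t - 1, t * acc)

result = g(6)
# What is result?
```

Accumulator trace (n, acc): (6, 3) -> (5, 18) -> (4, 90) -> (3, 360) -> (2, 1080) -> (1, 2160) -> return 2160

Answer: 2160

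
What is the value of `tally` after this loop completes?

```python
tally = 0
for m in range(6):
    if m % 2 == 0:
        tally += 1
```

Count numbers divisible by 2 in range(6)
`tally` takes the values: 0 → 1 → 2 → 3

Answer: 3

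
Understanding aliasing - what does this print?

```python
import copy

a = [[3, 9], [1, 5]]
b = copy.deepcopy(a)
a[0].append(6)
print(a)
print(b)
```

Key concept: deep copy is fully independent.
Step by step:
`a = [[3, 9], [1, 5]]` → a = [[3, 9], [1, 5]]
`b = copy.deepcopy(a)` → b = [[3, 9], [1, 5]]
`a[0].append(6)` → a = [[3, 9, 6], [1, 5]]
`print(a)` → prints [[3, 9, 6], [1, 5]]
`print(b)` → prints [[3, 9], [1, 5]]

Answer:
[[3, 9, 6], [1, 5]]
[[3, 9], [1, 5]]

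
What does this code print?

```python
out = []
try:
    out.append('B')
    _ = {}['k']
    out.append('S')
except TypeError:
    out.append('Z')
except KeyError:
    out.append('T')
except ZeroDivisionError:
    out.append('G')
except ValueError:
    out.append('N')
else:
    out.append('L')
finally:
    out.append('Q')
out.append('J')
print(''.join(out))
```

Execution trace: 'B' (try body) → 'T' (except KeyError) → 'Q' (finally) → 'J' (after the try/except). Output: BTQJ

Answer: BTQJ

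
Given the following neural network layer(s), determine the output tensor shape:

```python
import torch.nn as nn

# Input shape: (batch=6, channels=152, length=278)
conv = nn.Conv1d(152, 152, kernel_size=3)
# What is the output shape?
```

Input: (6, 152, 278) -> Output: (6, 152, 276)

Answer: (6, 152, 276)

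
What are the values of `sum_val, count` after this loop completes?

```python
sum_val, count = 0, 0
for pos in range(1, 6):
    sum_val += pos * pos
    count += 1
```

Sum of squares and count
`sum_val, count` takes the values: (0, 0) → (1, 0) → (1, 1) → (5, 1) → (5, 2) → (14, 2) → (14, 3) → (30, 3) → (30, 4) → (55, 4) → (55, 5)

Answer: 55, 5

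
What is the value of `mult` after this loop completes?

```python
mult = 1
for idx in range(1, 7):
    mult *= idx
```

6! = 720
`mult` takes the values: 1 → 2 → 6 → 24 → 120 → 720

Answer: 720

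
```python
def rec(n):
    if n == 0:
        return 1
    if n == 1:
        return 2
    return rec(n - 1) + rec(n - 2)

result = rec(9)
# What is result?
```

Build up from base cases: rec(0)=1, rec(1)=2, rec(2)=3, rec(3)=5, rec(4)=8, rec(5)=13, rec(6)=21, ..., rec(9)=89

Answer: 89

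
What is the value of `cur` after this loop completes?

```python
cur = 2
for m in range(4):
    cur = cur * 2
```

Multiply by 2, 4 times: 2 * 2^4 = 32
`cur` takes the values: 2 → 4 → 8 → 16 → 32

Answer: 32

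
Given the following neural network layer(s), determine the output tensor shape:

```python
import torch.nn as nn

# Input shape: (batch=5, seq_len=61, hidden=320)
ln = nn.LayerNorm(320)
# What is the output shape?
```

Input: (5, 61, 320) -> Output: (5, 61, 320)

Answer: (5, 61, 320)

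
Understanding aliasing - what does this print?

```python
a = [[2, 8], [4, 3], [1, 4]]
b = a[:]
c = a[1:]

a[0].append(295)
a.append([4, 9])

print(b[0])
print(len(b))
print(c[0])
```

Key concept: slice with nested mutation.
Step by step:
`a = [[2, 8], [4, 3], [1, 4]]` → a = [[2, 8], [4, 3], [1, 4]]
`b = a[:]` → b = [[2, 8], [4, 3], [1, 4]]
`c = a[1:]` → c = [[4, 3], [1, 4]]
`a[0].append(295)` → a = [[2, 8, 295], [4, 3], [1, 4]]; b = [[2, 8, 295], [4, 3], [1, 4]]
`a.append([4, 9])` → a = [[2, 8, 295], [4, 3], [1, 4], [4, 9]]
`print(b[0])` → prints [2, 8, 295]
`print(len(b))` → prints 3
`print(c[0])` → prints [4, 3]

Answer:
[2, 8, 295]
3
[4, 3]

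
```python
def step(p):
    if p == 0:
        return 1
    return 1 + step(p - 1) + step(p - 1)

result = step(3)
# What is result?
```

step(p) = 1 + 2·step(p-1), step(0)=1. Closed form: (1+1)·2^3 - 1 = 15.

Answer: 15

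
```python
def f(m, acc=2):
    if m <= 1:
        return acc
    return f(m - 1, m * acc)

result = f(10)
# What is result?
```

Accumulator trace (n, acc): (10, 2) -> (9, 20) -> (8, 180) -> (7, 1440) -> (6, 10080) -> (5, 60480) -> (4, 302400) -> (3, 1209600) -> (2, 3628800) -> (1, 7257600) -> return 7257600

Answer: 7257600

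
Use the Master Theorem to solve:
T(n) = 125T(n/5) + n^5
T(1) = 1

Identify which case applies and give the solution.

a=125, b=5, f(n)=n^5. log_5(125) = 3. Since c=5 > 3 and the regularity condition holds (125(n/5)^5 = (125/5^5)n^5 with 125/5^5 < 1), Case 3 applies: T(n) = Θ(f(n)) = O(n^5).

Answer: O(n^5) - Case 3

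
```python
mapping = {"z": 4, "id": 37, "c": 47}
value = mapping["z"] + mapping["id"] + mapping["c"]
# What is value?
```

Trace:
`mapping = {"z": 4, "id": 37, "c": 47}` → mapping = {'z': 4, 'id': 37, 'c': 47}
`value = mapping["z"] + mapping["id"] + mapping["c"]` → value = 88
So value = 88

Answer: 88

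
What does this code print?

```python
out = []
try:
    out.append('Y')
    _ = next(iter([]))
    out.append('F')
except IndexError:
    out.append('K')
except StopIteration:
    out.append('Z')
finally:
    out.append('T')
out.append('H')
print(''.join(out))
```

Execution trace: 'Y' (try body) → 'Z' (except StopIteration) → 'T' (finally) → 'H' (after the try/except). Output: YZTH

Answer: YZTH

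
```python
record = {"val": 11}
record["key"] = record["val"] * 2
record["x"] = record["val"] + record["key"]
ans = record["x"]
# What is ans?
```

Trace:
`record = {"val": 11}` → record = {'val': 11}
`record["key"] = record["val"] * 2` → record = {'val': 11, 'key': 22}
`record["x"] = record["val"] + record["key"]` → record = {'val': 11, 'key': 22, 'x': 33}
`ans = record["x"]` → ans = 33
So ans = 33

Answer: 33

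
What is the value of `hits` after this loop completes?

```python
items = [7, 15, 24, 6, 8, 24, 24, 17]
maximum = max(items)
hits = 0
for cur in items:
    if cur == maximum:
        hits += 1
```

Count of max value 24 in [7, 15, 24, 6, 8, 24, 24, 17]
`hits` takes the values: 0 → 1 → 2 → 3

Answer: 3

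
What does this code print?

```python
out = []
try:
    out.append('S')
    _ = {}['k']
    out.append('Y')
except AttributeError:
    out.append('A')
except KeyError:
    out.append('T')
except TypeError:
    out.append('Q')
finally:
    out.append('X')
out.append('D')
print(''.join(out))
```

Execution trace: 'S' (try body) → 'T' (except KeyError) → 'X' (finally) → 'D' (after the try/except). Output: STXD

Answer: STXD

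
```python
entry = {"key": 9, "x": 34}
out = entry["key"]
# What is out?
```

Trace:
`entry = {"key": 9, "x": 34}` → entry = {'key': 9, 'x': 34}
`out = entry["key"]` → out = 9
So out = 9

Answer: 9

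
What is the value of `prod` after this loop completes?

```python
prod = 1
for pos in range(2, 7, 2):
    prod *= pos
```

Product of even numbers 2 to 6
`prod` takes the values: 1 → 2 → 8 → 48

Answer: 48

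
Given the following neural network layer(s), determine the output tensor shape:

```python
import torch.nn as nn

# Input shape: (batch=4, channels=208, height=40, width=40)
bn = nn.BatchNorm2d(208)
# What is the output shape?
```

Input: (4, 208, 40, 40) -> Output: (4, 208, 40, 40)

Answer: (4, 208, 40, 40)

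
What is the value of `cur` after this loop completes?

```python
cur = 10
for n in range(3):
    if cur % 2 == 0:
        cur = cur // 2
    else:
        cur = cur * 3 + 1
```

Collatz-style transformation from 10
`cur` takes the values: 10 → 5 → 16 → 8

Answer: 8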